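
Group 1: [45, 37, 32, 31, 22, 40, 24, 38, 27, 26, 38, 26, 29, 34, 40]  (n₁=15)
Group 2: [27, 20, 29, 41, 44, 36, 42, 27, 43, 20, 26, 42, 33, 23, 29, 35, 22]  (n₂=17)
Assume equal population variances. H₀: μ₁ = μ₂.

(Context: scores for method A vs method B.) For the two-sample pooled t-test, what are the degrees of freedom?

df = n₁ + n₂ − 2 = 15 + 17 − 2 = 30

degrees of freedom = 30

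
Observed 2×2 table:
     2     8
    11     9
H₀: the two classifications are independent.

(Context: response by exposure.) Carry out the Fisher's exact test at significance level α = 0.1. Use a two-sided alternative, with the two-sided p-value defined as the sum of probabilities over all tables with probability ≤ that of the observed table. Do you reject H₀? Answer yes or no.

Margins: r₁=10, r₂=20, c₁=13, c₂=17, n=30
p_obs = C(10,2)·C(20,11)/C(30,13); sum pmf over tables with pmf ≤ p_obs
p-value (two-sided) = 0.11935
At α=0.1: p ≥ α → fail to reject H₀

reject H₀: no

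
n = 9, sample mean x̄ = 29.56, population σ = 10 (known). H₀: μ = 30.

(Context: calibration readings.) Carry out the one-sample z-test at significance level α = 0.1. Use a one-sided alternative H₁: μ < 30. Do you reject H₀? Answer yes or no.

SE = σ/√n = 10/√9 = 3.3333
z = (x̄−μ₀)/SE = (29.56−30)/3.3333 = -0.1320
p-value (one-sided, H₁ less) = 0.44749
At α=0.1: p ≥ α → fail to reject H₀

reject H₀: no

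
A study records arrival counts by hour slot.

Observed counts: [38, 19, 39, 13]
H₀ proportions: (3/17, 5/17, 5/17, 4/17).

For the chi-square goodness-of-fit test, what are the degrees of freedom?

degrees of freedom = 3

df = k − 1 = 4 − 1 = 3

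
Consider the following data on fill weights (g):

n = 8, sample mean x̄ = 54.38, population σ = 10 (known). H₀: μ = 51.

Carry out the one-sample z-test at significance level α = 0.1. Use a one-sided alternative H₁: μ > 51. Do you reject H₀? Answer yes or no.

SE = σ/√n = 10/√8 = 3.5355
z = (x̄−μ₀)/SE = (54.38−51)/3.5355 = 0.9560
p-value (one-sided, H₁ greater) = 0.16953
At α=0.1: p ≥ α → fail to reject H₀

reject H₀: no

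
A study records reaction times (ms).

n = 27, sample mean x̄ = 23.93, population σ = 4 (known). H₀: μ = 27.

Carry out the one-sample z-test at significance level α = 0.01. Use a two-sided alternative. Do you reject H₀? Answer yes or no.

reject H₀: yes

SE = σ/√n = 4/√27 = 0.7698
z = (x̄−μ₀)/SE = (23.93−27)/0.7698 = -3.9880
p-value (two-sided) = 0.00007
At α=0.01: p < α → reject H₀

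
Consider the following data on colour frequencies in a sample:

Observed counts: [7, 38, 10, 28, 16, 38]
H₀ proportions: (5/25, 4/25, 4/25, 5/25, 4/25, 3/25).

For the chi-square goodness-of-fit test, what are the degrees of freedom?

degrees of freedom = 5

df = k − 1 = 6 − 1 = 5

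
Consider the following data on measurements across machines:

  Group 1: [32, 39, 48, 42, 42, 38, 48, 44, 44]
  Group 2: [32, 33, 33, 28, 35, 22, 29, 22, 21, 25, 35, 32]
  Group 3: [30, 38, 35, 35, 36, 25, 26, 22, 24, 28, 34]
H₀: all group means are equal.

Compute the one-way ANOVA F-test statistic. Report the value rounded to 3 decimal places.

Group means [41.89, 28.92, 30.27], grand mean 33.031
SSB = Σnᵢ(x̄ᵢ−x̄)² = 992.981; SSW = ΣΣ(x−x̄ᵢ)² = 815.987
MSB = 992.981/2 = 496.4907; MSW = 815.987/29 = 28.1375
F = MSB/MSW = 17.6452
df = (2, 29)

test statistic = 17.645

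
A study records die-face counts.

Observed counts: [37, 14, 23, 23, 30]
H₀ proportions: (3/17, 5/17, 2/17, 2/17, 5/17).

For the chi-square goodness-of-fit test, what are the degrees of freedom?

degrees of freedom = 4

df = k − 1 = 5 − 1 = 4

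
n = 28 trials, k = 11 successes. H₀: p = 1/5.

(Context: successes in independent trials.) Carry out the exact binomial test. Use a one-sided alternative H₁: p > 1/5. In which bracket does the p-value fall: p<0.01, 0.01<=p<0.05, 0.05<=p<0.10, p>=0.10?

Exact binomial: n=28, k=11, p₀=1/5=0.2000
P(X≥11) from Σ C(n,i)·p₀^i·(1−p₀)^(n−i)
p-value (one-sided, H₁ greater) = 0.01486
→ bracket: 0.01<=p<0.05

p-value bracket: 0.01<=p<0.05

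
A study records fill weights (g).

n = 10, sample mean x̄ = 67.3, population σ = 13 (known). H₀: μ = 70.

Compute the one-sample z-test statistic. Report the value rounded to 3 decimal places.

SE = σ/√n = 13/√10 = 4.1110
z = (x̄−μ₀)/SE = (67.3−70)/4.1110 = -0.6568

test statistic = -0.657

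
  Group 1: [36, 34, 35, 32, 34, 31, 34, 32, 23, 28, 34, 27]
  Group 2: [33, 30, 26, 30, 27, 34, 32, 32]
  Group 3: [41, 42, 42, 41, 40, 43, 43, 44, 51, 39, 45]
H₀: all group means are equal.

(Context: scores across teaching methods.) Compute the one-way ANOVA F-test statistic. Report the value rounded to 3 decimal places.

Group means [31.67, 30.50, 42.82], grand mean 35.323
SSB = Σnᵢ(x̄ᵢ−x̄)² = 964.471; SSW = ΣΣ(x−x̄ᵢ)² = 322.303
MSB = 964.471/2 = 482.2356; MSW = 322.303/28 = 11.5108
F = MSB/MSW = 41.8941
df = (2, 28)

test statistic = 41.894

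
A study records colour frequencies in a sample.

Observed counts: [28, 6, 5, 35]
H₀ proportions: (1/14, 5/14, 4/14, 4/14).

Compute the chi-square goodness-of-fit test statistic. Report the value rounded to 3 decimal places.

n = 74; E_i = n·p_i = [5.29, 26.43, 21.14, 21.14]
χ² = (28−5.29)²/5.29 + (6−26.43)²/26.43 + (5−21.14)²/21.14 + (35−21.14)²/21.14 = 134.8081
df = 3

test statistic = 134.808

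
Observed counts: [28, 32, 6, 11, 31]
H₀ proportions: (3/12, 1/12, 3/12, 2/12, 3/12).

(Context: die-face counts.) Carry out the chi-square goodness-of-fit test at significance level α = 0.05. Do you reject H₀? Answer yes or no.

n = 108; E_i = n·p_i = [27.00, 9.00, 27.00, 18.00, 27.00]
χ² = (28−27.00)²/27.00 + (32−9.00)²/9.00 + (6−27.00)²/27.00 + (11−18.00)²/18.00 + (31−27.00)²/27.00 = 78.4630
df = 4
p-value (upper-tail) = 0.00000
At α=0.05: p < α → reject H₀

reject H₀: yes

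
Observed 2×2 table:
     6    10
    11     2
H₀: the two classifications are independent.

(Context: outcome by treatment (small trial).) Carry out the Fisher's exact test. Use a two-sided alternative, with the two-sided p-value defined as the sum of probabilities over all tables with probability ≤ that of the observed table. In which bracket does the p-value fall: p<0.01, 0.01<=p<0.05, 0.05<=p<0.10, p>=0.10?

Margins: r₁=16, r₂=13, c₁=17, c₂=12, n=29
p_obs = C(16,6)·C(13,11)/C(29,17); sum pmf over tables with pmf ≤ p_obs
p-value (two-sided) = 0.02157
→ bracket: 0.01<=p<0.05

p-value bracket: 0.01<=p<0.05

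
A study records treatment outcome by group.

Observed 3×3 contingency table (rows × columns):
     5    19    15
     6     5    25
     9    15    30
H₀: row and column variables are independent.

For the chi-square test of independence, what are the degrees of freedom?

degrees of freedom = 4

df = (r−1)(c−1) = (3−1)·(3−1) = 4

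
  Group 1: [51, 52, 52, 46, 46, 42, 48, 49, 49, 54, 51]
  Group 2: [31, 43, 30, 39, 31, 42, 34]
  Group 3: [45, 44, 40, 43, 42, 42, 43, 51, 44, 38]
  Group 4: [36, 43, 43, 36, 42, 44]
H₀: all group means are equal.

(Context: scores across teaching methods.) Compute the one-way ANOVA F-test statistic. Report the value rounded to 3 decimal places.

test statistic = 17.090

Group means [49.09, 35.71, 43.20, 40.67], grand mean 43.118
SSB = Σnᵢ(x̄ᵢ−x̄)² = 812.258; SSW = ΣΣ(x−x̄ᵢ)² = 475.271
MSB = 812.258/3 = 270.7528; MSW = 475.271/30 = 15.8424
F = MSB/MSW = 17.0904
df = (3, 30)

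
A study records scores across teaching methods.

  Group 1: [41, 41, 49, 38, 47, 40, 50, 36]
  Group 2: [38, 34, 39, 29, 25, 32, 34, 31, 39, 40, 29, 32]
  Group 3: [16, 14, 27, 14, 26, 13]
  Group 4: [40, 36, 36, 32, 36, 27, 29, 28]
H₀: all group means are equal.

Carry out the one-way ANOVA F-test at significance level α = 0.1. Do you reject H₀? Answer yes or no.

Group means [42.75, 33.50, 18.33, 33.00], grand mean 32.882
SSB = Σnᵢ(x̄ᵢ−x̄)² = 2053.696; SSW = ΣΣ(x−x̄ᵢ)² = 797.833
MSB = 2053.696/3 = 684.5654; MSW = 797.833/30 = 26.5944
F = MSB/MSW = 25.7409
df = (3, 30)
p-value (upper-tail) = 0.00000
At α=0.1: p < α → reject H₀

reject H₀: yes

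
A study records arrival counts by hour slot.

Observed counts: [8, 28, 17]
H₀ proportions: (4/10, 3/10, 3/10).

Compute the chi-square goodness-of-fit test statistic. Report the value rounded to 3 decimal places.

test statistic = 17.503

n = 53; E_i = n·p_i = [21.20, 15.90, 15.90]
χ² = (8−21.20)²/21.20 + (28−15.90)²/15.90 + (17−15.90)²/15.90 = 17.5031
df = 2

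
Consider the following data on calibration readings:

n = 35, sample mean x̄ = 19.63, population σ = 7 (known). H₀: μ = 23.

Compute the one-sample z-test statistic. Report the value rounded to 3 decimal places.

test statistic = -2.848

SE = σ/√n = 7/√35 = 1.1832
z = (x̄−μ₀)/SE = (19.63−23)/1.1832 = -2.8482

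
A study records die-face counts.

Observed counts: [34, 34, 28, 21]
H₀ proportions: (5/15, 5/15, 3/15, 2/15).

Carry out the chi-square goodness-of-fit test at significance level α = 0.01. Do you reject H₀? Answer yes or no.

n = 117; E_i = n·p_i = [39.00, 39.00, 23.40, 15.60]
χ² = (34−39.00)²/39.00 + (34−39.00)²/39.00 + (28−23.40)²/23.40 + (21−15.60)²/15.60 = 4.0556
df = 3
p-value (upper-tail) = 0.25553
At α=0.01: p ≥ α → fail to reject H₀

reject H₀: no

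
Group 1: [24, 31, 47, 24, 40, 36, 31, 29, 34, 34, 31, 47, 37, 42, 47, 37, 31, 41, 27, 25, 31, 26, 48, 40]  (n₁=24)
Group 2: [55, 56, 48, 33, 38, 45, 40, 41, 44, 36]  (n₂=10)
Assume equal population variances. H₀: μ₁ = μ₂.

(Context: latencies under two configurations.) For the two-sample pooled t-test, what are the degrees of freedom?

df = n₁ + n₂ − 2 = 24 + 10 − 2 = 32

degrees of freedom = 32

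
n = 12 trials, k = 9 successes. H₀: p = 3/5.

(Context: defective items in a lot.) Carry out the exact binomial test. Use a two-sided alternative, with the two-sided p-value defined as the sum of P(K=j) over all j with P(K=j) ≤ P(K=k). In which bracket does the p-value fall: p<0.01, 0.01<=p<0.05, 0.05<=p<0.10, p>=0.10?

p-value bracket: p>=0.10

Exact binomial: n=12, k=9, p₀=3/5=0.6000
P(X=j) = C(n,j)·p₀^j·(1−p₀)^(n−j); p = Σ P(X=j) over j with P(X=j) ≤ P(X=9)
p-value (two-sided) = 0.38355
→ bracket: p>=0.10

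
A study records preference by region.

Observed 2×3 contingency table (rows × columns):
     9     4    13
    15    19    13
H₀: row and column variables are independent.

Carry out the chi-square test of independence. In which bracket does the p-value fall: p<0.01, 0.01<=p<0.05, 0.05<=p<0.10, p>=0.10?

Row totals [26, 47], col totals [24, 23, 26], n=73
χ² = (9−8.55)²/8.55 + (4−8.19)²/8.19 + (13−9.26)²/9.26 + (15−15.45)²/15.45 + (19−14.81)²/14.81 + (13−16.74)²/16.74 = 5.7144
df = 2
p-value (upper-tail) = 0.05743
→ bracket: 0.05<=p<0.10

p-value bracket: 0.05<=p<0.10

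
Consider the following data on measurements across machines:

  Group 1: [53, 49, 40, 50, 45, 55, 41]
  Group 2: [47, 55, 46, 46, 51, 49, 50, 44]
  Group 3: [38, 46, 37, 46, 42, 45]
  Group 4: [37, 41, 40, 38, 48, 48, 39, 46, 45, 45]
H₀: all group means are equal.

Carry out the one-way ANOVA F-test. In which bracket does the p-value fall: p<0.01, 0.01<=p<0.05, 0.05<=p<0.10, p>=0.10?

p-value bracket: 0.01<=p<0.05

Group means [47.57, 48.50, 42.33, 42.70], grand mean 45.226
SSB = Σnᵢ(x̄ᵢ−x̄)² = 238.272; SSW = ΣΣ(x−x̄ᵢ)² = 523.148
MSB = 238.272/3 = 79.4239; MSW = 523.148/27 = 19.3758
F = MSB/MSW = 4.0991
df = (3, 27)
p-value (upper-tail) = 0.01609
→ bracket: 0.01<=p<0.05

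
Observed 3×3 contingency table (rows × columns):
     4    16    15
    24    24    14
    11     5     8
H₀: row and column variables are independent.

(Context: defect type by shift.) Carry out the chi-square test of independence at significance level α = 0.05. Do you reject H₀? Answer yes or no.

reject H₀: yes

Row totals [35, 62, 24], col totals [39, 45, 37], n=121
χ² = (4−11.28)²/11.28 + (16−13.02)²/13.02 + (15−10.70)²/10.70 + (24−19.98)²/19.98 + (24−23.06)²/23.06 + (14−18.96)²/18.96 + (11−7.74)²/7.74 + (5−8.93)²/8.93 + (8−7.34)²/7.34 = 12.4153
df = 4
p-value (upper-tail) = 0.01452
At α=0.05: p < α → reject H₀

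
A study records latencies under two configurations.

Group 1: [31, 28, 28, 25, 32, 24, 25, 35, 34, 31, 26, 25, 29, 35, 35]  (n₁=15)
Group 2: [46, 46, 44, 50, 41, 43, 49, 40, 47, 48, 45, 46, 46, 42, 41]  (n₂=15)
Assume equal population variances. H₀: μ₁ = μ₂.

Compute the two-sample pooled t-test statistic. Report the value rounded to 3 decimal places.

test statistic = -11.784

x̄₁=29.533, s₁=4.051, n₁=15
x̄₂=44.933, s₂=3.035, n₂=15
s_p² = [14·4.051² + 14·3.035²]/28 = 12.8095
SE = √(s_p²·(1/15+1/15)) = 1.3069
t = (29.533−44.933)/1.3069 = -11.7838
df = 28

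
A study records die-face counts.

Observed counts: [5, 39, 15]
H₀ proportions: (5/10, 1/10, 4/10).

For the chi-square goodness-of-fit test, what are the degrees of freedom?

degrees of freedom = 2

df = k − 1 = 3 − 1 = 2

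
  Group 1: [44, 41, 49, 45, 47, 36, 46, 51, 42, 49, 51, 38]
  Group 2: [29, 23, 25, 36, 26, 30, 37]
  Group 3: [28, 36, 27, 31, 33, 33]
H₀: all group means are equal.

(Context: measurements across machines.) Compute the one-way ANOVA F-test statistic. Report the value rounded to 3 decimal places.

test statistic = 29.797

Group means [44.92, 29.43, 31.33], grand mean 37.320
SSB = Σnᵢ(x̄ᵢ−x̄)² = 1343.476; SSW = ΣΣ(x−x̄ᵢ)² = 495.964
MSB = 1343.476/2 = 671.7379; MSW = 495.964/22 = 22.5438
F = MSB/MSW = 29.7970
df = (2, 22)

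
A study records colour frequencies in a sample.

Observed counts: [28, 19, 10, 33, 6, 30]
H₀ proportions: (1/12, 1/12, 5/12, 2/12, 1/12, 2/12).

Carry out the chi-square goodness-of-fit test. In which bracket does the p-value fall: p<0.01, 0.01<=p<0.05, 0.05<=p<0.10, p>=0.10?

n = 126; E_i = n·p_i = [10.50, 10.50, 52.50, 21.00, 10.50, 21.00]
χ² = (28−10.50)²/10.50 + (19−10.50)²/10.50 + (10−52.50)²/52.50 + (33−21.00)²/21.00 + (6−10.50)²/10.50 + (30−21.00)²/21.00 = 83.0952
df = 5
p-value (upper-tail) = 0.00000
→ bracket: p<0.01

p-value bracket: p<0.01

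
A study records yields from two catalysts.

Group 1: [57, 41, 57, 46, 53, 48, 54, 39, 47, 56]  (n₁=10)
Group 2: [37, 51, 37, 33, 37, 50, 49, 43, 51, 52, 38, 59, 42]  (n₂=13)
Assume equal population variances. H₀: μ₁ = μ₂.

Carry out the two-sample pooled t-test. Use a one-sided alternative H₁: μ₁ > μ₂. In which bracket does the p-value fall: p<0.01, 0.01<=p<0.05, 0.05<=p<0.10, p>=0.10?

x̄₁=49.800, s₁=6.579, n₁=10
x̄₂=44.538, s₂=7.923, n₂=13
s_p² = [9·6.579² + 12·7.923²]/21 = 54.4205
SE = √(s_p²·(1/10+1/13)) = 3.1029
t = (49.800−44.538)/3.1029 = 1.6957
df = 21
p-value (one-sided, H₁ greater) = 0.05236
→ bracket: 0.05<=p<0.10

p-value bracket: 0.05<=p<0.10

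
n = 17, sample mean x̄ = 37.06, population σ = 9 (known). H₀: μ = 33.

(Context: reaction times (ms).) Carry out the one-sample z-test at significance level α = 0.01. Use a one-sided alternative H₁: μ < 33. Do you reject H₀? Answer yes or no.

SE = σ/√n = 9/√17 = 2.1828
z = (x̄−μ₀)/SE = (37.06−33)/2.1828 = 1.8600
p-value (one-sided, H₁ less) = 0.96856
At α=0.01: p ≥ α → fail to reject H₀

reject H₀: no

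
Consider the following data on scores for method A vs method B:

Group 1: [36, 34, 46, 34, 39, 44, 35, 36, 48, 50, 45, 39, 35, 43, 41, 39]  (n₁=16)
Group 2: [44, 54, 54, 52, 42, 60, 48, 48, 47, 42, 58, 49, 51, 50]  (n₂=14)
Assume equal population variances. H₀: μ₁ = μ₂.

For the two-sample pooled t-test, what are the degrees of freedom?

degrees of freedom = 28

df = n₁ + n₂ − 2 = 16 + 14 − 2 = 28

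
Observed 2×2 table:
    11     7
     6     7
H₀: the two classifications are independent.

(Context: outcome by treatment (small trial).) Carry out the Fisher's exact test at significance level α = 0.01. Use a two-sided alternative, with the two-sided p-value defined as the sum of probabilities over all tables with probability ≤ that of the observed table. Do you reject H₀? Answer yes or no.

Margins: r₁=18, r₂=13, c₁=17, c₂=14, n=31
p_obs = C(18,11)·C(13,6)/C(31,17); sum pmf over tables with pmf ≤ p_obs
p-value (two-sided) = 0.48088
At α=0.01: p ≥ α → fail to reject H₀

reject H₀: no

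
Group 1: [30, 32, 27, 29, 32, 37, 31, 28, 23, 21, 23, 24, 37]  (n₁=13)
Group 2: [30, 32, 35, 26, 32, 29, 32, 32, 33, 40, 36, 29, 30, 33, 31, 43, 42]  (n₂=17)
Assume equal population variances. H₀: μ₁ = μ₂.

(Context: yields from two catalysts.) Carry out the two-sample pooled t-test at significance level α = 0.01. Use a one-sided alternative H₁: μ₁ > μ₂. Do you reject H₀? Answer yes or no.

reject H₀: no

x̄₁=28.769, s₁=5.134, n₁=13
x̄₂=33.235, s₂=4.671, n₂=17
s_p² = [12·5.134² + 16·4.671²]/28 = 23.7631
SE = √(s_p²·(1/13+1/17)) = 1.7960
t = (28.769−33.235)/1.7960 = -2.4866
df = 28
p-value (one-sided, H₁ greater) = 0.99044
At α=0.01: p ≥ α → fail to reject H₀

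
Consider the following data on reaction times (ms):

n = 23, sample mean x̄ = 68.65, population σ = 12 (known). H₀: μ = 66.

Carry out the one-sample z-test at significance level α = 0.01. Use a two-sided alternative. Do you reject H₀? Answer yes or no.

reject H₀: no

SE = σ/√n = 12/√23 = 2.5022
z = (x̄−μ₀)/SE = (68.65−66)/2.5022 = 1.0591
p-value (two-sided) = 0.28956
At α=0.01: p ≥ α → fail to reject H₀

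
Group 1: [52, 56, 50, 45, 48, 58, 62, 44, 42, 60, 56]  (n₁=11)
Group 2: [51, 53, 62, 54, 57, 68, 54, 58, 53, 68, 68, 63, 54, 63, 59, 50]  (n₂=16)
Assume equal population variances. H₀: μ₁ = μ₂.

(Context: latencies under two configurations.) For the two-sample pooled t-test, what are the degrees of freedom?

degrees of freedom = 25

df = n₁ + n₂ − 2 = 11 + 16 − 2 = 25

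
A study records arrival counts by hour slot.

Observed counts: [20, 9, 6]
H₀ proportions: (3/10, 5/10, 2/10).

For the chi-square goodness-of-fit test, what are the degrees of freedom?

df = k − 1 = 3 − 1 = 2

degrees of freedom = 2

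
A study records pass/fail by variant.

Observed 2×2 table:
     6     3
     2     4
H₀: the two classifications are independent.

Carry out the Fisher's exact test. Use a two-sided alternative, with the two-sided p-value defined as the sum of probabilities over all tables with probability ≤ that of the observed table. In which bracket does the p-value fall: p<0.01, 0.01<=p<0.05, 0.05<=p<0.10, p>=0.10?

Margins: r₁=9, r₂=6, c₁=8, c₂=7, n=15
p_obs = C(9,6)·C(6,2)/C(15,8); sum pmf over tables with pmf ≤ p_obs
p-value (two-sided) = 0.31469
→ bracket: p>=0.10

p-value bracket: p>=0.10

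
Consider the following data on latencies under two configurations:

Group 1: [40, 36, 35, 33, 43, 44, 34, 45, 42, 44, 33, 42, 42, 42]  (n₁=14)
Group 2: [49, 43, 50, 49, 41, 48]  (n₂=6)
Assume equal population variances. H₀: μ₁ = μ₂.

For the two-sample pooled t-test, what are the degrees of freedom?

df = n₁ + n₂ − 2 = 14 + 6 − 2 = 18

degrees of freedom = 18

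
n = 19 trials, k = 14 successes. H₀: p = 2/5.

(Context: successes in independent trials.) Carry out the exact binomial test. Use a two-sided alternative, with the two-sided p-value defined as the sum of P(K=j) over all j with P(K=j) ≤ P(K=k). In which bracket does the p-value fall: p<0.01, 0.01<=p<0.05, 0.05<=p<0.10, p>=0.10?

p-value bracket: p<0.01

Exact binomial: n=19, k=14, p₀=2/5=0.4000
P(X=j) = C(n,j)·p₀^j·(1−p₀)^(n−j); p = Σ P(X=j) over j with P(X=j) ≤ P(X=14)
p-value (two-sided) = 0.00390
→ bracket: p<0.01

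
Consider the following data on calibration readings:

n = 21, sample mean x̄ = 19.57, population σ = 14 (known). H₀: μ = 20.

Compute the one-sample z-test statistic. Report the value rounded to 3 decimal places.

SE = σ/√n = 14/√21 = 3.0551
z = (x̄−μ₀)/SE = (19.57−20)/3.0551 = -0.1408

test statistic = -0.141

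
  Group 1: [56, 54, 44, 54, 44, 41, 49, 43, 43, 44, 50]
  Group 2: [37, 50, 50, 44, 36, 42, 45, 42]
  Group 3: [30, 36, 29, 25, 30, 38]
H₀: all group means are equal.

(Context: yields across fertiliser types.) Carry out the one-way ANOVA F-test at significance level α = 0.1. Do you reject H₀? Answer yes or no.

reject H₀: yes

Group means [47.45, 43.25, 31.33], grand mean 42.240
SSB = Σnᵢ(x̄ᵢ−x̄)² = 1020.999; SSW = ΣΣ(x−x̄ᵢ)² = 589.561
MSB = 1020.999/2 = 510.4997; MSW = 589.561/22 = 26.7982
F = MSB/MSW = 19.0498
df = (2, 22)
p-value (upper-tail) = 0.00002
At α=0.1: p < α → reject H₀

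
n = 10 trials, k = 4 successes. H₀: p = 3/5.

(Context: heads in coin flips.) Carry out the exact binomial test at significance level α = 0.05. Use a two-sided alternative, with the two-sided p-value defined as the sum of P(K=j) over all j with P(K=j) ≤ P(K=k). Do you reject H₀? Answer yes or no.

Exact binomial: n=10, k=4, p₀=3/5=0.6000
P(X=j) = C(n,j)·p₀^j·(1−p₀)^(n−j); p = Σ P(X=j) over j with P(X=j) ≤ P(X=4)
p-value (two-sided) = 0.21260
At α=0.05: p ≥ α → fail to reject H₀

reject H₀: no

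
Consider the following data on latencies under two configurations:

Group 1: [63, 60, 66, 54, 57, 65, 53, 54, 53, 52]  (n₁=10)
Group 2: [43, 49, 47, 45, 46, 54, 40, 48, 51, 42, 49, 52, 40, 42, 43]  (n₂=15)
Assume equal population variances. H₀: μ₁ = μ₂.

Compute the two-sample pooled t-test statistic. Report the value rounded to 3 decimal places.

x̄₁=57.700, s₁=5.376, n₁=10
x̄₂=46.067, s₂=4.399, n₂=15
s_p² = [9·5.376² + 14·4.399²]/23 = 23.0884
SE = √(s_p²·(1/10+1/15)) = 1.9616
t = (57.700−46.067)/1.9616 = 5.9304
df = 23

test statistic = 5.930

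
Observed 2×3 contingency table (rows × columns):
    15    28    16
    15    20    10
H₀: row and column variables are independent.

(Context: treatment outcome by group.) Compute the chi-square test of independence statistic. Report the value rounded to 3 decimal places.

Row totals [59, 45], col totals [30, 48, 26], n=104
χ² = (15−17.02)²/17.02 + (28−27.23)²/27.23 + (16−14.75)²/14.75 + (15−12.98)²/12.98 + (20−20.77)²/20.77 + (10−11.25)²/11.25 = 0.8487
df = 2

test statistic = 0.849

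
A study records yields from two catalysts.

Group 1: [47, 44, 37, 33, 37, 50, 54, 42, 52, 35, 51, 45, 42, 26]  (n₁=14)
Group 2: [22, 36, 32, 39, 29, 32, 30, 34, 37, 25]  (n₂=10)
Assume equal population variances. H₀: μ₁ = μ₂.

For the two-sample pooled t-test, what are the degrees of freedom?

degrees of freedom = 22

df = n₁ + n₂ − 2 = 14 + 10 − 2 = 22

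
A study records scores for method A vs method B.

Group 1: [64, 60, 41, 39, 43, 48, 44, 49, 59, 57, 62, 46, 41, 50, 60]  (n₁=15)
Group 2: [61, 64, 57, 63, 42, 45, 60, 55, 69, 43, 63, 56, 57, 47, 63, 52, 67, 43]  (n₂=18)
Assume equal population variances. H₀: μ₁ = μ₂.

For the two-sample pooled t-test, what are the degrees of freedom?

degrees of freedom = 31

df = n₁ + n₂ − 2 = 15 + 18 − 2 = 31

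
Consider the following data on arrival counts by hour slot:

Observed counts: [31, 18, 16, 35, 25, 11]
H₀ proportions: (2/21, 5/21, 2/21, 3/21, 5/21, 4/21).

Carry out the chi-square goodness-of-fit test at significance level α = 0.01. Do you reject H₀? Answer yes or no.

reject H₀: yes

n = 136; E_i = n·p_i = [12.95, 32.38, 12.95, 19.43, 32.38, 25.90]
χ² = (31−12.95)²/12.95 + (18−32.38)²/32.38 + (16−12.95)²/12.95 + (35−19.43)²/19.43 + (25−32.38)²/32.38 + (11−25.90)²/25.90 = 54.9893
df = 5
p-value (upper-tail) = 0.00000
At α=0.01: p < α → reject H₀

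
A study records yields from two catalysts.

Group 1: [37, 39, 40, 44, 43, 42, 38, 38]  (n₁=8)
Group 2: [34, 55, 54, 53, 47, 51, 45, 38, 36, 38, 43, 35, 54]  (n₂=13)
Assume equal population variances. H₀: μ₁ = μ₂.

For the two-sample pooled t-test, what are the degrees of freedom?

df = n₁ + n₂ − 2 = 8 + 13 − 2 = 19

degrees of freedom = 19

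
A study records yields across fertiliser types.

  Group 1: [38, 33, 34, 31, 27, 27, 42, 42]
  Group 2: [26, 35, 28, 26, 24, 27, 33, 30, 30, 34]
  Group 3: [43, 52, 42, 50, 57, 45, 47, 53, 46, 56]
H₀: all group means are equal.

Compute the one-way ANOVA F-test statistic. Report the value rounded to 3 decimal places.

Group means [34.25, 29.30, 49.10], grand mean 37.786
SSB = Σnᵢ(x̄ᵢ−x̄)² = 2100.214; SSW = ΣΣ(x−x̄ᵢ)² = 630.500
MSB = 2100.214/2 = 1050.1071; MSW = 630.500/25 = 25.2200
F = MSB/MSW = 41.6379
df = (2, 25)

test statistic = 41.638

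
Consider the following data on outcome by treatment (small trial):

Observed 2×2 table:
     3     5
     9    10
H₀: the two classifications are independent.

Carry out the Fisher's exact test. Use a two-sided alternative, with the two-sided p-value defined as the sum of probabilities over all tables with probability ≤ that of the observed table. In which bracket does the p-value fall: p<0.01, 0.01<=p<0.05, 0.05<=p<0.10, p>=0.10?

p-value bracket: p>=0.10

Margins: r₁=8, r₂=19, c₁=12, c₂=15, n=27
p_obs = C(8,3)·C(19,9)/C(27,12); sum pmf over tables with pmf ≤ p_obs
p-value (two-sided) = 0.69565
→ bracket: p>=0.10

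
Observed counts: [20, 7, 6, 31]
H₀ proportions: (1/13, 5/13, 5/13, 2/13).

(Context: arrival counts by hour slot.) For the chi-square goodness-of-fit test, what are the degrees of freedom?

df = k − 1 = 4 − 1 = 3

degrees of freedom = 3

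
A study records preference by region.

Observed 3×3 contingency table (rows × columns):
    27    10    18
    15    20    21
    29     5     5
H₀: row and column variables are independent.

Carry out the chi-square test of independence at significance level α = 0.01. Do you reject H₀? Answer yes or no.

Row totals [55, 56, 39], col totals [71, 35, 44], n=150
χ² = (27−26.03)²/26.03 + (10−12.83)²/12.83 + (18−16.13)²/16.13 + (15−26.51)²/26.51 + (20−13.07)²/13.07 + (21−16.43)²/16.43 + (29−18.46)²/18.46 + (5−9.10)²/9.10 + (5−11.44)²/11.44 = 22.3152
df = 4
p-value (upper-tail) = 0.00017
At α=0.01: p < α → reject H₀

reject H₀: yes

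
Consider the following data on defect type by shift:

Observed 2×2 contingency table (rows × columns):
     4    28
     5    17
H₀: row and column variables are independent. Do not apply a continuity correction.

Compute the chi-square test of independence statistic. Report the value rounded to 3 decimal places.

Row totals [32, 22], col totals [9, 45], n=54
χ² = (4−5.33)²/5.33 + (28−26.67)²/26.67 + (5−3.67)²/3.67 + (17−18.33)²/18.33 = 0.9818
df = 1

test statistic = 0.982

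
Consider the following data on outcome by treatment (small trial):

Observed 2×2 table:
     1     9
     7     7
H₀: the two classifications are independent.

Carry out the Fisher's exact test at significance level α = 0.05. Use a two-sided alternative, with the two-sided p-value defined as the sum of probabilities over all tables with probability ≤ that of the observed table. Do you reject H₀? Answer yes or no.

reject H₀: no

Margins: r₁=10, r₂=14, c₁=8, c₂=16, n=24
p_obs = C(10,1)·C(14,7)/C(24,8); sum pmf over tables with pmf ≤ p_obs
p-value (two-sided) = 0.07908
At α=0.05: p ≥ α → fail to reject H₀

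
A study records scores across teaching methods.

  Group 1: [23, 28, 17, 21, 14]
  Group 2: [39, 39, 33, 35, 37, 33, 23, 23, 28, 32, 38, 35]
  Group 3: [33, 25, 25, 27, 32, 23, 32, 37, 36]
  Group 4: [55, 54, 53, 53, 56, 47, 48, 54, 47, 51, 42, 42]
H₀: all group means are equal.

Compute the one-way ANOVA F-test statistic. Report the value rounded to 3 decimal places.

test statistic = 48.833

Group means [20.60, 32.92, 30.00, 50.17], grand mean 36.053
SSB = Σnᵢ(x̄ᵢ−x̄)² = 4032.111; SSW = ΣΣ(x−x̄ᵢ)² = 935.783
MSB = 4032.111/3 = 1344.0371; MSW = 935.783/34 = 27.5230
F = MSB/MSW = 48.8332
df = (3, 34)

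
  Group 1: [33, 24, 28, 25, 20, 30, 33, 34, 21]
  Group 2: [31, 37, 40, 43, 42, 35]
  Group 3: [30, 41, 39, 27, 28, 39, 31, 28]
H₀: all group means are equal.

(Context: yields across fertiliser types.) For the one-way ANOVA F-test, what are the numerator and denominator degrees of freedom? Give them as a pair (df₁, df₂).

k = 3 groups, N = 23 total
df = (k−1, N−k) = (3−1, 23−3) = (2, 20)

degrees of freedom = [2, 20]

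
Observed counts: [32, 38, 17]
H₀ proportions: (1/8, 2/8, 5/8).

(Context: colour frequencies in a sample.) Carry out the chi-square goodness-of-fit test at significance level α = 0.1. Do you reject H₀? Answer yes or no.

reject H₀: yes

n = 87; E_i = n·p_i = [10.88, 21.75, 54.38]
χ² = (32−10.88)²/10.88 + (38−21.75)²/21.75 + (17−54.38)²/54.38 = 78.8667
df = 2
p-value (upper-tail) = 0.00000
At α=0.1: p < α → reject H₀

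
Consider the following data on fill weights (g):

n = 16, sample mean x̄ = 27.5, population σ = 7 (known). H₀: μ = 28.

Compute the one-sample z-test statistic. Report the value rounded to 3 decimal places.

SE = σ/√n = 7/√16 = 1.7500
z = (x̄−μ₀)/SE = (27.5−28)/1.7500 = -0.2857

test statistic = -0.286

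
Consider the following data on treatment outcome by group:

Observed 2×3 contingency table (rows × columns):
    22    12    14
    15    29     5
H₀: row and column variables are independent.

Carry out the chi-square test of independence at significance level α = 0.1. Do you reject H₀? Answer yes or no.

Row totals [48, 49], col totals [37, 41, 19], n=97
χ² = (22−18.31)²/18.31 + (12−20.29)²/20.29 + (14−9.40)²/9.40 + (15−18.69)²/18.69 + (29−20.71)²/20.71 + (5−9.60)²/9.60 = 12.6273
df = 2
p-value (upper-tail) = 0.00181
At α=0.1: p < α → reject H₀

reject H₀: yes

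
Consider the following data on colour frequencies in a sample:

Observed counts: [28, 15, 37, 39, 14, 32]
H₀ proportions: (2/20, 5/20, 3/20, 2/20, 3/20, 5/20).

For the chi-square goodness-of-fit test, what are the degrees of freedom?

degrees of freedom = 5

df = k − 1 = 6 − 1 = 5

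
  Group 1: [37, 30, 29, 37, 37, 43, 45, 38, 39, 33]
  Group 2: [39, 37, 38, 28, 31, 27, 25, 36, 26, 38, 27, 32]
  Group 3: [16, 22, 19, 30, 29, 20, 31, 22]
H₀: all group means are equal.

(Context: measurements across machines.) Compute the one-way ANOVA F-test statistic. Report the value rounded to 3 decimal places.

Group means [36.80, 32.00, 23.62], grand mean 31.367
SSB = Σnᵢ(x̄ᵢ−x̄)² = 779.492; SSW = ΣΣ(x−x̄ᵢ)² = 769.475
MSB = 779.492/2 = 389.7458; MSW = 769.475/27 = 28.4991
F = MSB/MSW = 13.6757
df = (2, 27)

test statistic = 13.676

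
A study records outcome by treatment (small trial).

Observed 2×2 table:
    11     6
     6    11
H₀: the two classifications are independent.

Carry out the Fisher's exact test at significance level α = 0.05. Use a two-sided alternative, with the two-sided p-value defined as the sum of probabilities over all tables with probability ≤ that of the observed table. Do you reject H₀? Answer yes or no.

Margins: r₁=17, r₂=17, c₁=17, c₂=17, n=34
p_obs = C(17,11)·C(17,6)/C(34,17); sum pmf over tables with pmf ≤ p_obs
p-value (two-sided) = 0.16935
At α=0.05: p ≥ α → fail to reject H₀

reject H₀: no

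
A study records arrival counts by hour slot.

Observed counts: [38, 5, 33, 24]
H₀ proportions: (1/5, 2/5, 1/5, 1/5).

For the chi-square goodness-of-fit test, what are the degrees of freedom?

df = k − 1 = 4 − 1 = 3

degrees of freedom = 3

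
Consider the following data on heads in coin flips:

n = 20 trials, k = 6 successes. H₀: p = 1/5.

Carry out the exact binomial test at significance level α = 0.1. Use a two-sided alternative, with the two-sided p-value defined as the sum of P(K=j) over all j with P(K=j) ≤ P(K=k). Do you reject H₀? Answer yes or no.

Exact binomial: n=20, k=6, p₀=1/5=0.2000
P(X=j) = C(n,j)·p₀^j·(1−p₀)^(n−j); p = Σ P(X=j) over j with P(X=j) ≤ P(X=6)
p-value (two-sided) = 0.26497
At α=0.1: p ≥ α → fail to reject H₀

reject H₀: no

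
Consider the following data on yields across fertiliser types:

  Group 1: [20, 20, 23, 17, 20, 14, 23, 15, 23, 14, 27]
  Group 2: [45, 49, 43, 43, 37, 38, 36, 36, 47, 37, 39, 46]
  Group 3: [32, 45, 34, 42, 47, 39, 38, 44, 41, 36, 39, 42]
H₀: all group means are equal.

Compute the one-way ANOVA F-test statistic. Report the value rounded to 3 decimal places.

Group means [19.64, 41.33, 39.92], grand mean 34.029
SSB = Σnᵢ(x̄ᵢ−x̄)² = 3334.843; SSW = ΣΣ(x−x̄ᵢ)² = 644.129
MSB = 3334.843/2 = 1667.4213; MSW = 644.129/32 = 20.1290
F = MSB/MSW = 82.8367
df = (2, 32)

test statistic = 82.837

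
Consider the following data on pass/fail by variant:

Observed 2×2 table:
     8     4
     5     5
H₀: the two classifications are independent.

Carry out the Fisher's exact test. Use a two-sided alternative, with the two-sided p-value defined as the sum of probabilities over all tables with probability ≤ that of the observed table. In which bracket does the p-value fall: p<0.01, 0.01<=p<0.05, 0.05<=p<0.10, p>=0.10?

Margins: r₁=12, r₂=10, c₁=13, c₂=9, n=22
p_obs = C(12,8)·C(10,5)/C(22,13); sum pmf over tables with pmf ≤ p_obs
p-value (two-sided) = 0.66563
→ bracket: p>=0.10

p-value bracket: p>=0.10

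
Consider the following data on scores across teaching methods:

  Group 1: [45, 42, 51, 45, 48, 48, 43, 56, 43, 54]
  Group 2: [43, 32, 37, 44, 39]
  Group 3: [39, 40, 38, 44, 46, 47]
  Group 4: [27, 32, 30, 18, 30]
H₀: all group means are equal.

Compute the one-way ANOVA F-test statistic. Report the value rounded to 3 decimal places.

Group means [47.50, 39.00, 42.33, 27.40], grand mean 40.808
SSB = Σnᵢ(x̄ᵢ−x̄)² = 1377.005; SSW = ΣΣ(x−x̄ᵢ)² = 501.033
MSB = 1377.005/3 = 459.0017; MSW = 501.033/22 = 22.7742
F = MSB/MSW = 20.1544
df = (3, 22)

test statistic = 20.154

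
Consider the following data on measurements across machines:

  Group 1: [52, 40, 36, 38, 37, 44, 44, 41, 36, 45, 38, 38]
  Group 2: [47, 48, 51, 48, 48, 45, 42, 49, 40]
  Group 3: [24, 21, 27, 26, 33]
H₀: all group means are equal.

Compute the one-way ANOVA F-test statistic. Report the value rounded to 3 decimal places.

Group means [40.75, 46.44, 26.20], grand mean 39.923
SSB = Σnᵢ(x̄ᵢ−x̄)² = 1332.574; SSW = ΣΣ(x−x̄ᵢ)² = 425.272
MSB = 1332.574/2 = 666.2870; MSW = 425.272/23 = 18.4901
F = MSB/MSW = 36.0348
df = (2, 23)

test statistic = 36.035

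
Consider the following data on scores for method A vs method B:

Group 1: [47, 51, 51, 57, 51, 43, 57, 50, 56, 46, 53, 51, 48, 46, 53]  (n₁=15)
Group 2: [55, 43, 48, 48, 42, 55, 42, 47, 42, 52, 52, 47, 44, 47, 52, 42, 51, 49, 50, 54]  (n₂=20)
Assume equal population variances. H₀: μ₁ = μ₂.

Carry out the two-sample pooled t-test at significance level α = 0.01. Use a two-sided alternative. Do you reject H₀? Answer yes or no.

x̄₁=50.667, s₁=4.169, n₁=15
x̄₂=48.100, s₂=4.494, n₂=20
s_p² = [14·4.169² + 19·4.494²]/33 = 19.0040
SE = √(s_p²·(1/15+1/20)) = 1.4890
t = (50.667−48.100)/1.4890 = 1.7237
df = 33
p-value (two-sided) = 0.09411
At α=0.01: p ≥ α → fail to reject H₀

reject H₀: no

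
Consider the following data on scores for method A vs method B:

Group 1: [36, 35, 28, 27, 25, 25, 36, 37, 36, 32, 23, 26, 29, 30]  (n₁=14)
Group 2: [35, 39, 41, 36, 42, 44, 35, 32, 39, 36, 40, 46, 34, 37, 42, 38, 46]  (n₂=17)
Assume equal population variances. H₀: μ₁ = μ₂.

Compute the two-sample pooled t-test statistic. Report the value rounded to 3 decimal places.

test statistic = -5.281

x̄₁=30.357, s₁=4.909, n₁=14
x̄₂=38.941, s₂=4.145, n₂=17
s_p² = [13·4.909² + 16·4.145²]/29 = 20.2812
SE = √(s_p²·(1/14+1/17)) = 1.6253
t = (30.357−38.941)/1.6253 = -5.2814
df = 29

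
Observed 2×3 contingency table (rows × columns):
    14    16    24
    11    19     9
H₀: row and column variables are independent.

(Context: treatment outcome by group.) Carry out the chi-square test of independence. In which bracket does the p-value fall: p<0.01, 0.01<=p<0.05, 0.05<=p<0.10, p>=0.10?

Row totals [54, 39], col totals [25, 35, 33], n=93
χ² = (14−14.52)²/14.52 + (16−20.32)²/20.32 + (24−19.16)²/19.16 + (11−10.48)²/10.48 + (19−14.68)²/14.68 + (9−13.84)²/13.84 = 5.1499
df = 2
p-value (upper-tail) = 0.07616
→ bracket: 0.05<=p<0.10

p-value bracket: 0.05<=p<0.10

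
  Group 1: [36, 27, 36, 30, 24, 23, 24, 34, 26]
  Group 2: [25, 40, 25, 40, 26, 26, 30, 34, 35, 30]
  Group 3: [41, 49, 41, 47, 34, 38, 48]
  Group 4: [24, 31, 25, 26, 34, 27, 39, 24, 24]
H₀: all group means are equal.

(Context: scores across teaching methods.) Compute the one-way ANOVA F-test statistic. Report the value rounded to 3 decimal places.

test statistic = 10.927

Group means [28.89, 31.10, 42.57, 28.22], grand mean 32.086
SSB = Σnᵢ(x̄ᵢ−x̄)² = 1005.684; SSW = ΣΣ(x−x̄ᵢ)² = 951.059
MSB = 1005.684/3 = 335.2280; MSW = 951.059/31 = 30.6793
F = MSB/MSW = 10.9268
df = (3, 31)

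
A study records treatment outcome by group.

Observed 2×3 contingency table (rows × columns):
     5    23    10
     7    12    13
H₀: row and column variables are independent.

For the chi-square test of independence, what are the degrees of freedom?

degrees of freedom = 2

df = (r−1)(c−1) = (2−1)·(3−1) = 2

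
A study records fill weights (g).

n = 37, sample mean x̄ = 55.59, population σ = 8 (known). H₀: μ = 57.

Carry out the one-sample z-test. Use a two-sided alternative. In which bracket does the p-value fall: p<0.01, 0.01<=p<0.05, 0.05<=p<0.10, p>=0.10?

p-value bracket: p>=0.10

SE = σ/√n = 8/√37 = 1.3152
z = (x̄−μ₀)/SE = (55.59−57)/1.3152 = -1.0721
p-value (two-sided) = 0.28368
→ bracket: p>=0.10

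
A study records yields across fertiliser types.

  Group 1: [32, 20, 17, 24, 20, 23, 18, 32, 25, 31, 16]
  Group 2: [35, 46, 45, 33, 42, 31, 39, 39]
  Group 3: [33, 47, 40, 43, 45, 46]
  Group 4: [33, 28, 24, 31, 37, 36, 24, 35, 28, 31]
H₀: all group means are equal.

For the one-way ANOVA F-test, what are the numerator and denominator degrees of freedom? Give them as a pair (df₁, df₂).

k = 4 groups, N = 35 total
df = (k−1, N−k) = (4−1, 35−4) = (3, 31)

degrees of freedom = [3, 31]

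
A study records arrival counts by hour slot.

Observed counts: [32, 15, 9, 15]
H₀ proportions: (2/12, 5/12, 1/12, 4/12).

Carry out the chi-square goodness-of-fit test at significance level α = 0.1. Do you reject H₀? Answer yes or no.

reject H₀: yes

n = 71; E_i = n·p_i = [11.83, 29.58, 5.92, 23.67]
χ² = (32−11.83)²/11.83 + (15−29.58)²/29.58 + (9−5.92)²/5.92 + (15−23.67)²/23.67 = 46.3380
df = 3
p-value (upper-tail) = 0.00000
At α=0.1: p < α → reject H₀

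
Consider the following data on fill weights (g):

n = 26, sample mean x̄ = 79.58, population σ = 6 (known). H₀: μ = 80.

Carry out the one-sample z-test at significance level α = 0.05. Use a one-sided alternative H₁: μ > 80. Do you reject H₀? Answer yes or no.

SE = σ/√n = 6/√26 = 1.1767
z = (x̄−μ₀)/SE = (79.58−80)/1.1767 = -0.3569
p-value (one-sided, H₁ greater) = 0.63943
At α=0.05: p ≥ α → fail to reject H₀

reject H₀: no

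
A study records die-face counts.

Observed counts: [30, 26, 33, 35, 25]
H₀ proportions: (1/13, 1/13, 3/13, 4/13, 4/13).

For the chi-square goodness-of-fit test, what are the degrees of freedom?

df = k − 1 = 5 − 1 = 4

degrees of freedom = 4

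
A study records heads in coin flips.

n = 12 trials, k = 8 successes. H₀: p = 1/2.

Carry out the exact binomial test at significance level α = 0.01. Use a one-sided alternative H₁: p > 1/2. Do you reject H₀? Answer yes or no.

Exact binomial: n=12, k=8, p₀=1/2=0.5000
P(X≥8) from Σ C(n,i)·p₀^i·(1−p₀)^(n−i)
p-value (one-sided, H₁ greater) = 0.19385
At α=0.01: p ≥ α → fail to reject H₀

reject H₀: no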